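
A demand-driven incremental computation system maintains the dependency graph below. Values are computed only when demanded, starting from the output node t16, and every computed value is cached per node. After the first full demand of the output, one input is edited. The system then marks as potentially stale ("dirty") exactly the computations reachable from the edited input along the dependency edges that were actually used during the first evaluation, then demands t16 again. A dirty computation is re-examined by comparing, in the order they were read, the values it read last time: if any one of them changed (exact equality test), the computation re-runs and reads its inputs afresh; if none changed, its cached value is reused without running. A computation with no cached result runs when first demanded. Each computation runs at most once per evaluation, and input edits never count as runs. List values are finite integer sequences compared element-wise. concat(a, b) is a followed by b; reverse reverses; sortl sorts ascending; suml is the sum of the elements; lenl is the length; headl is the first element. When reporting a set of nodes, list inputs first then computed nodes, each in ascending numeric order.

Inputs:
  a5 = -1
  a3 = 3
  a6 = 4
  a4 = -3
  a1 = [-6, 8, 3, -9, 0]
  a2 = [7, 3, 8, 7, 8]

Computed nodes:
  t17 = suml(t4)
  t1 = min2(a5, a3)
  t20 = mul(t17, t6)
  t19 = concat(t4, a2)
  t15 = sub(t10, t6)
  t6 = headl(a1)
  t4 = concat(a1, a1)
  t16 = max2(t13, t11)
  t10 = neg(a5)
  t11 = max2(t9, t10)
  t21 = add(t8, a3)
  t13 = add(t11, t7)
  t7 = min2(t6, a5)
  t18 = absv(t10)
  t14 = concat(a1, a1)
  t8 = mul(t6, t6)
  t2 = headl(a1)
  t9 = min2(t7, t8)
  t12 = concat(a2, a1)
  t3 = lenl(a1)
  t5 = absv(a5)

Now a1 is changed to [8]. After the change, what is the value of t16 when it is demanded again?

First evaluation (everything demanded from the output):
  t6 = headl([-6, 8, 3, -9, 0]) = -6
  t7 = min2(-6, -1) = -6
  t8 = mul(-6, -6) = 36
  t9 = min2(-6, 36) = -6
  t10 = neg(-1) = 1
  t11 = max2(-6, 1) = 1
  t13 = add(1, -6) = -5
  t16 = max2(-5, 1) = 1

Propagation after the edit:
  t6: runs — a1 [-6, 8, 3, -9, 0]->[8]; result 8.
  t7: runs — t6 -6->8; result -1.
  t8: runs — t6 -6->8; t6 -6->8; result 64.
  t9: runs — t7 -6->-1; t8 36->64; result -1.
  t11: runs — t9 -6->-1; result 1 (same value as before).
  t13: runs — t7 -6->-1; result 0.
  t16: runs — t13 -5->0; result 1 (same value as before).

New value of t16: 1.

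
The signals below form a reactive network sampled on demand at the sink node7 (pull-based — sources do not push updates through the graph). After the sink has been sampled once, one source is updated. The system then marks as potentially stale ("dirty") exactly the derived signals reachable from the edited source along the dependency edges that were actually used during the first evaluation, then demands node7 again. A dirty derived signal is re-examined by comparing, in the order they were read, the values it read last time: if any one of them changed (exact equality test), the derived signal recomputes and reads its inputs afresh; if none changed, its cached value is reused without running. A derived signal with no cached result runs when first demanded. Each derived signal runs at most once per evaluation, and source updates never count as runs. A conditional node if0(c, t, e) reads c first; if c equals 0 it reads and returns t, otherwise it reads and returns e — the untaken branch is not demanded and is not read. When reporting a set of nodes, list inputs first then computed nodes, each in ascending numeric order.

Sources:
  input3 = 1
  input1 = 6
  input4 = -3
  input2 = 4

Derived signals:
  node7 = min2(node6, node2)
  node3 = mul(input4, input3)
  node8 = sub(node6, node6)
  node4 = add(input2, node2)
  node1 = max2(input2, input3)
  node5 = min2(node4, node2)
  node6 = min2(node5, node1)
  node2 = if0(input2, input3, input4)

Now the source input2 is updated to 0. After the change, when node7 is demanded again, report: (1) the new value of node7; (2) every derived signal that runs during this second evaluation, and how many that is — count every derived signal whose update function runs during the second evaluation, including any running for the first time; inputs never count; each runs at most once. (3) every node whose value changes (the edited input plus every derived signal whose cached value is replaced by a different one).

node7 now evaluates to 1.
Run set: node1, node2, node4, node5, node6, node7 (6 run).
Changed values: input2, node1, node2, node5, node6, node7.

Initial pass — values computed on the first demand:
  node1 = max2(4, 1) = 4
  node2 = if0(input2=4 -> else branch input4) = -3
  node4 = add(4, -3) = 1
  node5 = min2(1, -3) = -3
  node6 = min2(-3, 4) = -3
  node7 = min2(-3, -3) = -3

Second demand — change propagation:
  node1: re-runs because input2 4->0; new result 1.
  node2: re-runs because input2 4->0; new result 1.
  node4: re-runs because input2 4->0; node2 -3->1; new result 1 (unchanged).
  node5: re-runs because node2 -3->1; new result 1.
  node6: re-runs because node5 -3->1; node1 4->1; new result 1.
  node7: re-runs because node6 -3->1; node2 -3->1; new result 1.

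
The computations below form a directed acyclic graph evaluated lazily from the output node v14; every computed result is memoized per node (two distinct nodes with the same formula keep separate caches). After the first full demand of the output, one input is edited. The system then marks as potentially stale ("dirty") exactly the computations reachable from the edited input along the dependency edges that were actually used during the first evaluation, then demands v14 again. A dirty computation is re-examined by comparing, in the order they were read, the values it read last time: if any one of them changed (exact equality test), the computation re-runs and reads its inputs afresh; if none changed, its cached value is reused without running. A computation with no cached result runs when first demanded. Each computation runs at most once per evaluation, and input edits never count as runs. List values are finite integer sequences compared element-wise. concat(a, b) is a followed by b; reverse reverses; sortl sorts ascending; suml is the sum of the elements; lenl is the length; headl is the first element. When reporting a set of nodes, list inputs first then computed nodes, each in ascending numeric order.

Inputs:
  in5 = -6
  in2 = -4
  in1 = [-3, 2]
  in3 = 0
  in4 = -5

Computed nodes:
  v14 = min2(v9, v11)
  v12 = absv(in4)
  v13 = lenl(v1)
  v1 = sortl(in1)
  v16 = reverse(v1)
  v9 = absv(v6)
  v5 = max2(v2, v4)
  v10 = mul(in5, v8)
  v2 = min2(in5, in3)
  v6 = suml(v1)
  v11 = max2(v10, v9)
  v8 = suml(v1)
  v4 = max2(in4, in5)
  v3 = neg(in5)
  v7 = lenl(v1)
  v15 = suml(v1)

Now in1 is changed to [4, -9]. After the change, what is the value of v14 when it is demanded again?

First demand of the output computes:
  v1 = sortl([-3, 2]) = [-3, 2]
  v6 = suml([-3, 2]) = -1
  v8 = suml([-3, 2]) = -1
  v9 = absv(-1) = 1
  v10 = mul(-6, -1) = 6
  v11 = max2(6, 1) = 6
  v14 = min2(1, 6) = 1

After the edit, cleaning proceeds:
  v1: a read changed (in1 [-3, 2]->[4, -9]) — executes, giving [-9, 4].
  v6: a read changed (v1 [-3, 2]->[-9, 4]) — executes, giving -5.
  v8: a read changed (v1 [-3, 2]->[-9, 4]) — executes, giving -5.
  v9: a read changed (v6 -1->-5) — executes, giving 5.
  v10: a read changed (v8 -1->-5) — executes, giving 30.
  v11: a read changed (v10 6->30; v9 1->5) — executes, giving 30.
  v14: a read changed (v9 1->5; v11 6->30) — executes, giving 5.

Demanding v14 again yields 5.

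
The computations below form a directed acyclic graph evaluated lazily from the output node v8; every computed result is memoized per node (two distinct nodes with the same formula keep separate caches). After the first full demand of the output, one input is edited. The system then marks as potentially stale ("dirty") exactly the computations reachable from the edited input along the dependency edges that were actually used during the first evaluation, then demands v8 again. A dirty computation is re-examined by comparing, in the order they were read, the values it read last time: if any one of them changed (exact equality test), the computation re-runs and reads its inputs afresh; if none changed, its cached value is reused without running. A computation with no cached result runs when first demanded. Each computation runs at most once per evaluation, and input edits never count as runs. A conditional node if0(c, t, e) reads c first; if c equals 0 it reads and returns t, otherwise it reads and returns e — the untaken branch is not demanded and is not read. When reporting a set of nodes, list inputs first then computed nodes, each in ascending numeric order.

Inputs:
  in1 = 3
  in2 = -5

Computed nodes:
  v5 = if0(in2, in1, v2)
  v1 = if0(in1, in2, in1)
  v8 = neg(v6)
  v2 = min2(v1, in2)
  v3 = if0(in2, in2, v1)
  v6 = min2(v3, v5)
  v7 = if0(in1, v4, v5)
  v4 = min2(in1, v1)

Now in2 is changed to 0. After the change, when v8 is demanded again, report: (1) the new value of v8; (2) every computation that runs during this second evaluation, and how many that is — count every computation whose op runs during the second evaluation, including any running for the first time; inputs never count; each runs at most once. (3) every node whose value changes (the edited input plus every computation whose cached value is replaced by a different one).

Demanding v8 again yields 0.
4 computations run: v3, v5, v6, v8.
The nodes whose values change: in2, v3, v5, v6, v8.
Note the branch switch — demand abandons v2, which is never re-examined.

First demand of the output computes:
  v1 = if0(in1=3 -> else branch in1) = 3
  v2 = min2(3, -5) = -5
  v3 = if0(in2=-5 -> else branch v1) = 3
  v5 = if0(in2=-5 -> else branch v2) = -5
  v6 = min2(3, -5) = -5
  v8 = neg(-5) = 5

After the edit, cleaning proceeds:
  v2: stays stale; no demand reaches it after the flip.
  v3: a read changed (in2 -5->0) — executes, giving 0.
  v5: a read changed (in2 -5->0) — executes, giving 3.
  v6: a read changed (v3 3->0; v5 -5->3) — executes, giving 0.
  v8: a read changed (v6 -5->0) — executes, giving 0.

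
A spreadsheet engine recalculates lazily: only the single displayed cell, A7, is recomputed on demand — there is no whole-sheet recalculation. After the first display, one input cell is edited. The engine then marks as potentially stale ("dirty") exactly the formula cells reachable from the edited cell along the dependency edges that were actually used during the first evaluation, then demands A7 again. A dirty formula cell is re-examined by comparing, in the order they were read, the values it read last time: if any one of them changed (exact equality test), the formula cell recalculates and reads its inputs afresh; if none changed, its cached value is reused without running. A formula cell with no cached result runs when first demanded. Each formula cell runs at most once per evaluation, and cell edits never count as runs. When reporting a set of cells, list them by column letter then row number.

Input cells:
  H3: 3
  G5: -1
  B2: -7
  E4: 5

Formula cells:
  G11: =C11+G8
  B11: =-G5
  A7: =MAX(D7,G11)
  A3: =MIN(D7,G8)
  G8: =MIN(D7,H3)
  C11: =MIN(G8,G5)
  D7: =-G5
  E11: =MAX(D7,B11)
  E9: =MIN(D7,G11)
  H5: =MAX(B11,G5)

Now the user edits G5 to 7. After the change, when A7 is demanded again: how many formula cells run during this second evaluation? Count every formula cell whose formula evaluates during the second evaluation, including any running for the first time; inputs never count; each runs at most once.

Formula cells that run: A7, C11, D7, G8, G11 — 5 in total.

First evaluation (everything demanded from the output):
  D7 = -(-1) = 1
  G8 = MIN(1, 3) = 1
  C11 = MIN(1, -1) = -1
  G11 = -1 + 1 = 0
  A7 = MAX(1, 0) = 1

Propagation after the edit:
  D7: runs — G5 -1->7; result -7.
  G8: runs — D7 1->-7; result -7.
  C11: runs — G8 1->-7; G5 -1->7; result -7.
  G11: runs — C11 -1->-7; G8 1->-7; result -14.
  A7: runs — D7 1->-7; G11 0->-14; result -7.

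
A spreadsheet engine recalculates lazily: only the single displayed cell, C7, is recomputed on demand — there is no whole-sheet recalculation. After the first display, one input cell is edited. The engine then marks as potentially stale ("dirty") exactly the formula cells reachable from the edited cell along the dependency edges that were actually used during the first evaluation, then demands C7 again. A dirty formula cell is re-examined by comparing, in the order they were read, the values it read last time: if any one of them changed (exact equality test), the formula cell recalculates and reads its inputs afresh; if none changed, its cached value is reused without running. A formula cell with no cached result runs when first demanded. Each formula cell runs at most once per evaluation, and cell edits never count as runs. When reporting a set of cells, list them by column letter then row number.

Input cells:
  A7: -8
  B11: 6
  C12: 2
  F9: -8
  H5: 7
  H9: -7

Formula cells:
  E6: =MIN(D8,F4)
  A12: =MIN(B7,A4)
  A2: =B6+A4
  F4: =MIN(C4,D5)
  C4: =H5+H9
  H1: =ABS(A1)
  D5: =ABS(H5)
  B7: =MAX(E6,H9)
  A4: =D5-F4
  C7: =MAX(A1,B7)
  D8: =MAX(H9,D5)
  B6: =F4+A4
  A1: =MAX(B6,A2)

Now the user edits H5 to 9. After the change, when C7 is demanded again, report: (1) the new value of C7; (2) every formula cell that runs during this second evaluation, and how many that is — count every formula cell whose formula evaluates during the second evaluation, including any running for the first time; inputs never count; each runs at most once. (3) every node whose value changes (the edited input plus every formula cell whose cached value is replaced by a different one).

First evaluation (everything demanded from the output):
  C4 = 7 + -7 = 0
  D5 = ABS(7) = 7
  D8 = MAX(-7, 7) = 7
  F4 = MIN(0, 7) = 0
  A4 = 7 - 0 = 7
  B6 = 0 + 7 = 7
  A2 = 7 + 7 = 14
  A1 = MAX(7, 14) = 14
  E6 = MIN(7, 0) = 0
  B7 = MAX(0, -7) = 0
  C7 = MAX(14, 0) = 14

Propagation after the edit:
  C4: runs — H5 7->9; result 2.
  D5: runs — H5 7->9; result 9.
  D8: runs — D5 7->9; result 9.
  F4: runs — C4 0->2; D5 7->9; result 2.
  A4: runs — D5 7->9; F4 0->2; result 7 (same value as before).
  B6: runs — F4 0->2; result 9.
  A2: runs — B6 7->9; result 16.
  A1: runs — B6 7->9; A2 14->16; result 16.
  E6: runs — D8 7->9; F4 0->2; result 2.
  B7: runs — E6 0->2; result 2.
  C7: runs — A1 14->16; B7 0->2; result 16.

New value of C7: 16.
Formula cells that run: A1, A2, A4, B6, B7, C4, C7, D5, D8, E6, F4 — 11 in total.
Values that change: A1, A2, B6, B7, C4, C7, D5, D8, E6, F4, H5.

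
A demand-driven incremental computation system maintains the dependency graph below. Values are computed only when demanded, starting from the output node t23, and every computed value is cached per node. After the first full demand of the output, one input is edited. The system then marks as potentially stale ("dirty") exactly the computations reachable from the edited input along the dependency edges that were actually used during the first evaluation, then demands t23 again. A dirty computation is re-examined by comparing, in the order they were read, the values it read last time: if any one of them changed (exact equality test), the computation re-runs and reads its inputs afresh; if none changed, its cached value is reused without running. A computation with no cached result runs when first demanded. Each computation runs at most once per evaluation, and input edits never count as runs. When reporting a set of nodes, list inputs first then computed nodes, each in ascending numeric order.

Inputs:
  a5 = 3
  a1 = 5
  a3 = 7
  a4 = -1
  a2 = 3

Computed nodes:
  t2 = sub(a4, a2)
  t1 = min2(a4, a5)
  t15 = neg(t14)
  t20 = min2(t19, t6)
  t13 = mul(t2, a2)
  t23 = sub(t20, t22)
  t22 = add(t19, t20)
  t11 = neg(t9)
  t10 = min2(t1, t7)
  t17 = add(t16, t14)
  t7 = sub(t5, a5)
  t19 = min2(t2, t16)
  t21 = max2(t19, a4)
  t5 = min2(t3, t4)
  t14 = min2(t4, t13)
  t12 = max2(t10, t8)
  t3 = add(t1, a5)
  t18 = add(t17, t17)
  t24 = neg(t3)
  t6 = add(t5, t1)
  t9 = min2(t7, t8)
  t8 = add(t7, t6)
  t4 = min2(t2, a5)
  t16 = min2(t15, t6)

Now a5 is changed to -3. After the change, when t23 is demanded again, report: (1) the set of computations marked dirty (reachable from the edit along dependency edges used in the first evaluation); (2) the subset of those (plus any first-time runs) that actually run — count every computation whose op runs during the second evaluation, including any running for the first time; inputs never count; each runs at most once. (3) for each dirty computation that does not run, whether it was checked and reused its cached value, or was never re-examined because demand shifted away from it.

Marked dirty: t1, t3, t4, t5, t6, t14, t15, t16, t19, t20, t22, t23.
Computations that run: t1, t3, t4, t5, t6, t16, t19, t20, t22, t23 — 10 in total.
Checked but reused from cache: t14, t15.
Key observation: the cutoff stops propagation at t14 — its inputs' values are unchanged, so it reuses its cache.

First evaluation (everything demanded from the output):
  t1 = min2(-1, 3) = -1
  t2 = sub(-1, 3) = -4
  t3 = add(-1, 3) = 2
  t4 = min2(-4, 3) = -4
  t5 = min2(2, -4) = -4
  t6 = add(-4, -1) = -5
  t13 = mul(-4, 3) = -12
  t14 = min2(-4, -12) = -12
  t15 = neg(-12) = 12
  t16 = min2(12, -5) = -5
  t19 = min2(-4, -5) = -5
  t20 = min2(-5, -5) = -5
  t22 = add(-5, -5) = -10
  t23 = sub(-5, -10) = 5

Propagation after the edit:
  t1: runs — a5 3->-3; result -3.
  t3: runs — t1 -1->-3; a5 3->-3; result -6.
  t4: runs — a5 3->-3; result -4 (same value as before).
  t5: runs — t3 2->-6; result -6.
  t6: runs — t5 -4->-6; t1 -1->-3; result -9.
  t14: checked — values it read are unchanged (t4 unchanged, t13 unchanged); reused cached -12 without running.
  t15: checked — values it read are unchanged (t14 unchanged); reused cached 12 without running.
  t16: runs — t6 -5->-9; result -9.
  t19: runs — t16 -5->-9; result -9.
  t20: runs — t19 -5->-9; t6 -5->-9; result -9.
  t22: runs — t19 -5->-9; t20 -5->-9; result -18.
  t23: runs — t20 -5->-9; t22 -10->-18; result 9.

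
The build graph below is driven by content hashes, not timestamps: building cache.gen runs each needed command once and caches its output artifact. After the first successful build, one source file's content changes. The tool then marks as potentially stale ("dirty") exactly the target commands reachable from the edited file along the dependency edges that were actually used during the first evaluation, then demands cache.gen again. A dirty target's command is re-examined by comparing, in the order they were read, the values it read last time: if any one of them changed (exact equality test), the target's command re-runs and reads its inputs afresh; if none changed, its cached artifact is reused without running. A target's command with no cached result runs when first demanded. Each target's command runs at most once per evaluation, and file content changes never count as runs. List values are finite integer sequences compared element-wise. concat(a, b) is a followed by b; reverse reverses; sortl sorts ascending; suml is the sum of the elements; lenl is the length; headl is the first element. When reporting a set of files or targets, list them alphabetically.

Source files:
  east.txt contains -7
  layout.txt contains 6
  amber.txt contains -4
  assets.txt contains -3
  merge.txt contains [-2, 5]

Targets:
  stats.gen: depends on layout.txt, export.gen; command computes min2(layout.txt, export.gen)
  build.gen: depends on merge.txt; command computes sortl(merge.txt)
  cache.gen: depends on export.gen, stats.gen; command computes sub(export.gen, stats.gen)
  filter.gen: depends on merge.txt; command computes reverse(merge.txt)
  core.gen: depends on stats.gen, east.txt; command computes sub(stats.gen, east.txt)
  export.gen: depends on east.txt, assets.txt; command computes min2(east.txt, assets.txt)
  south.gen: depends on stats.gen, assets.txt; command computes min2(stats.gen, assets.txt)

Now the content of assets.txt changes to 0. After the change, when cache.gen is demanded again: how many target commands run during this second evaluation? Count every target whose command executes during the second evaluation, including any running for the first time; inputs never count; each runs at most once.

Run set: export.gen (1 run).
The important point: export.gen recomputes to an identical value, and the output ends up unchanged.

Initial pass — values computed on the first demand:
  export.gen = min2(-7, -3) = -7
  stats.gen = min2(6, -7) = -7
  cache.gen = sub(-7, -7) = 0

Second demand — change propagation:
  export.gen: re-runs because assets.txt -3->0; new result -7 (unchanged).
  stats.gen: re-examined; everything it read last time is the same (layout.txt unchanged, export.gen unchanged) — cache -7 kept, no run.
  cache.gen: re-examined; everything it read last time is the same (export.gen unchanged, stats.gen unchanged) — cache 0 kept, no run.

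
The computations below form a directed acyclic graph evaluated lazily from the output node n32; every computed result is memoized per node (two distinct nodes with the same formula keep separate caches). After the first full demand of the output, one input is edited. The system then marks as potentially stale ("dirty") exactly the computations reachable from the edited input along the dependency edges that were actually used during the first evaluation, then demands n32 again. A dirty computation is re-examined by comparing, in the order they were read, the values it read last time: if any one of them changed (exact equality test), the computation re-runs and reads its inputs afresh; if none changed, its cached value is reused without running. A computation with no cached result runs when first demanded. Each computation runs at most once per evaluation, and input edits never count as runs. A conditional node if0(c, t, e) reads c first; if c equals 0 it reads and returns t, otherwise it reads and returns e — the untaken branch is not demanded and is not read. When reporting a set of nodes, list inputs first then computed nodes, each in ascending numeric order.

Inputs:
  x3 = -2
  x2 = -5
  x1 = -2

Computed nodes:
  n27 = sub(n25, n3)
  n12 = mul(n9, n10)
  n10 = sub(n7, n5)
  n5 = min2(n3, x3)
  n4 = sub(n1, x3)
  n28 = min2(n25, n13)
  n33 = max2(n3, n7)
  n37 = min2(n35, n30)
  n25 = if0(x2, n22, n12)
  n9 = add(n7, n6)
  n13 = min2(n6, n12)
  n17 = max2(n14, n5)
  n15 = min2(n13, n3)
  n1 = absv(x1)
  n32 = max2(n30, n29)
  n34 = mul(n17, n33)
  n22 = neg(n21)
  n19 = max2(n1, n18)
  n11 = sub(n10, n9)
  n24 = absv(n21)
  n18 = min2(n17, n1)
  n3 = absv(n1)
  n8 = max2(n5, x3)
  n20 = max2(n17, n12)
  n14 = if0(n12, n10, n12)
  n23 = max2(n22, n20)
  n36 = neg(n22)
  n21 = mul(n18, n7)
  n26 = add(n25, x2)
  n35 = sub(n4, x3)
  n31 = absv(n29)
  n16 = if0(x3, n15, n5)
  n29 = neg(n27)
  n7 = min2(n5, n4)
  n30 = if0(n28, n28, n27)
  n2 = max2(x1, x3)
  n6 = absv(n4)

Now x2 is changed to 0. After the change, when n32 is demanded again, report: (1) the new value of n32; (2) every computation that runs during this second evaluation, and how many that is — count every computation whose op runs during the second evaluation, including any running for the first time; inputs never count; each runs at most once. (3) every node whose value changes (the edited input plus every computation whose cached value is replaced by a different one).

Demanding n32 again yields 2.
6 computations run: n14, n17, n18, n21, n22, n25.
The nodes whose values change: x2.
Note the branch switch — n14, n17, n18, n21, n22 had no cache and run now for the first time.

First demand of the output computes:
  n1 = absv(-2) = 2
  n3 = absv(2) = 2
  n4 = sub(2, -2) = 4
  n5 = min2(2, -2) = -2
  n6 = absv(4) = 4
  n7 = min2(-2, 4) = -2
  n9 = add(-2, 4) = 2
  n10 = sub(-2, -2) = 0
  n12 = mul(2, 0) = 0
  n13 = min2(4, 0) = 0
  n25 = if0(x2=-5 -> else branch n12) = 0
  n27 = sub(0, 2) = -2
  n28 = min2(0, 0) = 0
  n29 = neg(-2) = 2
  n30 = if0(n28=0 -> then branch n28) = 0
  n32 = max2(0, 2) = 2

After the edit, cleaning proceeds:
  n14: had never run; runs now, result 0.
  n17: had never run; runs now, result 0.
  n18: had never run; runs now, result 0.
  n21: had never run; runs now, result 0.
  n22: had never run; runs now, result 0.
  n25: a read changed (x2 -5->0) — executes, giving 0 — identical to its old value.
  n27: dirty, but its reads are unchanged (n25 unchanged, n3 unchanged); cached -2 stands.
  n28: dirty, but its reads are unchanged (n25 unchanged, n13 unchanged); cached 0 stands.
  n29: dirty, but its reads are unchanged (n27 unchanged); cached 2 stands.
  n30: dirty, but its reads are unchanged (n28 unchanged, n28 unchanged); cached 0 stands.
  n32: dirty, but its reads are unchanged (n30 unchanged, n29 unchanged); cached 2 stands.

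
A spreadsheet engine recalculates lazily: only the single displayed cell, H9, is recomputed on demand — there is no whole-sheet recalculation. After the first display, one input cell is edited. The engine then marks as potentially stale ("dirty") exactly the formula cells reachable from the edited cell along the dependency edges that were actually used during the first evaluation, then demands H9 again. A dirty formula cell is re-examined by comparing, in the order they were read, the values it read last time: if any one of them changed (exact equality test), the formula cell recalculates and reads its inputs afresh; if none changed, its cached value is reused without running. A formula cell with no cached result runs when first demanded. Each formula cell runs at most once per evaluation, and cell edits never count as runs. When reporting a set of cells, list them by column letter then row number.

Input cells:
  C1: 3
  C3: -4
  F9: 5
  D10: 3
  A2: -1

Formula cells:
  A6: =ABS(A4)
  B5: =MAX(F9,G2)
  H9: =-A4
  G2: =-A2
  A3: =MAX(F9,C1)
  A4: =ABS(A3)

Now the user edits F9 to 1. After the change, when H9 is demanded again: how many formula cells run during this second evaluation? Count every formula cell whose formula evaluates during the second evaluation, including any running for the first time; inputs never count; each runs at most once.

First evaluation (everything demanded from the output):
  A3 = MAX(5, 3) = 5
  A4 = ABS(5) = 5
  H9 = -(5) = -5

Propagation after the edit:
  A3: runs — F9 5->1; result 3.
  A4: runs — A3 5->3; result 3.
  H9: runs — A4 5->3; result -3.

Formula cells that run: A3, A4, H9 — 3 in total.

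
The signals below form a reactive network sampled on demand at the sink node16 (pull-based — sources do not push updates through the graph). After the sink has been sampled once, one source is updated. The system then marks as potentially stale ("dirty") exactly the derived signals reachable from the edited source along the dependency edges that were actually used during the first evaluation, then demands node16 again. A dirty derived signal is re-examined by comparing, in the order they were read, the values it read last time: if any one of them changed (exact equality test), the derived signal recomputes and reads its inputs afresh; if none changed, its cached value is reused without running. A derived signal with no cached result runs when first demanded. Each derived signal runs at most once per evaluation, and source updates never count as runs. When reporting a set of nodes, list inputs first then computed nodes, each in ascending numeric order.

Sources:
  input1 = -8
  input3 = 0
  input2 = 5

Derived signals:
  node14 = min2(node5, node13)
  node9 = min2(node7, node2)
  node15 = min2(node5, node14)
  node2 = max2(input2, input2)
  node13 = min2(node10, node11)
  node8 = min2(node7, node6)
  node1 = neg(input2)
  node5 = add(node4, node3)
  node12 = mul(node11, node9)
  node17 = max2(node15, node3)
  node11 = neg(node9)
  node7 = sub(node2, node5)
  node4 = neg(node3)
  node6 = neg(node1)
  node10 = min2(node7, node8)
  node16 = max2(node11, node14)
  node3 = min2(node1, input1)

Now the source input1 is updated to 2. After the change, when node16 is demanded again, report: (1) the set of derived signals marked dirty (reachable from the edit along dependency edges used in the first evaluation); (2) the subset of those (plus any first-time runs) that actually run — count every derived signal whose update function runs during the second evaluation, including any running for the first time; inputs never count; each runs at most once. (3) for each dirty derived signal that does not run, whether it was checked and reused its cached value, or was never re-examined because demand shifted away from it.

Dirty set: node3, node4, node5, node7, node8, node9, node10, node11, node13, node14, node16.
Run set: node3, node4, node5 (3 run).
Re-examined without running (cache reused): node7, node8, node9, node10, node11, node13, node14, node16.
The important point: node5 recomputes to an identical value, and the output ends up unchanged.

Initial pass — values computed on the first demand:
  node1 = neg(5) = -5
  node2 = max2(5, 5) = 5
  node3 = min2(-5, -8) = -8
  node4 = neg(-8) = 8
  node5 = add(8, -8) = 0
  node6 = neg(-5) = 5
  node7 = sub(5, 0) = 5
  node8 = min2(5, 5) = 5
  node9 = min2(5, 5) = 5
  node10 = min2(5, 5) = 5
  node11 = neg(5) = -5
  node13 = min2(5, -5) = -5
  node14 = min2(0, -5) = -5
  node16 = max2(-5, -5) = -5

Second demand — change propagation:
  node3: re-runs because input1 -8->2; new result -5.
  node4: re-runs because node3 -8->-5; new result 5.
  node5: re-runs because node4 8->5; node3 -8->-5; new result 0 (unchanged).
  node7: re-examined; everything it read last time is the same (node2 unchanged, node5 unchanged) — cache 5 kept, no run.
  node8: re-examined; everything it read last time is the same (node7 unchanged, node6 unchanged) — cache 5 kept, no run.
  node9: re-examined; everything it read last time is the same (node7 unchanged, node2 unchanged) — cache 5 kept, no run.
  node10: re-examined; everything it read last time is the same (node7 unchanged, node8 unchanged) — cache 5 kept, no run.
  node11: re-examined; everything it read last time is the same (node9 unchanged) — cache -5 kept, no run.
  node13: re-examined; everything it read last time is the same (node10 unchanged, node11 unchanged) — cache -5 kept, no run.
  node14: re-examined; everything it read last time is the same (node5 unchanged, node13 unchanged) — cache -5 kept, no run.
  node16: re-examined; everything it read last time is the same (node11 unchanged, node14 unchanged) — cache -5 kept, no run.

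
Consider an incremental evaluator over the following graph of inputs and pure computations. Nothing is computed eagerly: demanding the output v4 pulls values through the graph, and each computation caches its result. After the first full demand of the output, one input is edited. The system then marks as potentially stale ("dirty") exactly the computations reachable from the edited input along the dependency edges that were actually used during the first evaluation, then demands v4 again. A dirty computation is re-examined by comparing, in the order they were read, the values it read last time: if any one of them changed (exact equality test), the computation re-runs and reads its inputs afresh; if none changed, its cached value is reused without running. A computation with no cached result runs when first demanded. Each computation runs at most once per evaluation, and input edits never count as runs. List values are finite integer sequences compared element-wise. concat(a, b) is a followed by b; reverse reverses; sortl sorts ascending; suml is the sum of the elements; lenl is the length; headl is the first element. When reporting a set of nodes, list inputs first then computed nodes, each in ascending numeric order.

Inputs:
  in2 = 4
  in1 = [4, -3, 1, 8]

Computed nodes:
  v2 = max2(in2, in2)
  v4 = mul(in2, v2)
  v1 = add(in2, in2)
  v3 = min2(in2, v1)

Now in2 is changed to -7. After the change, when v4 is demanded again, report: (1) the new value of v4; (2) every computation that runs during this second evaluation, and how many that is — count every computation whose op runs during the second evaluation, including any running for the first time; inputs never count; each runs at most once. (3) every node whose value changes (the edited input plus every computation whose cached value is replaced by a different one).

v4 now evaluates to 49.
Run set: v2, v4 (2 run).
Changed values: in2, v2, v4.

Initial pass — values computed on the first demand:
  v2 = max2(4, 4) = 4
  v4 = mul(4, 4) = 16

Second demand — change propagation:
  v2: re-runs because in2 4->-7; in2 4->-7; new result -7.
  v4: re-runs because in2 4->-7; v2 4->-7; new result 49.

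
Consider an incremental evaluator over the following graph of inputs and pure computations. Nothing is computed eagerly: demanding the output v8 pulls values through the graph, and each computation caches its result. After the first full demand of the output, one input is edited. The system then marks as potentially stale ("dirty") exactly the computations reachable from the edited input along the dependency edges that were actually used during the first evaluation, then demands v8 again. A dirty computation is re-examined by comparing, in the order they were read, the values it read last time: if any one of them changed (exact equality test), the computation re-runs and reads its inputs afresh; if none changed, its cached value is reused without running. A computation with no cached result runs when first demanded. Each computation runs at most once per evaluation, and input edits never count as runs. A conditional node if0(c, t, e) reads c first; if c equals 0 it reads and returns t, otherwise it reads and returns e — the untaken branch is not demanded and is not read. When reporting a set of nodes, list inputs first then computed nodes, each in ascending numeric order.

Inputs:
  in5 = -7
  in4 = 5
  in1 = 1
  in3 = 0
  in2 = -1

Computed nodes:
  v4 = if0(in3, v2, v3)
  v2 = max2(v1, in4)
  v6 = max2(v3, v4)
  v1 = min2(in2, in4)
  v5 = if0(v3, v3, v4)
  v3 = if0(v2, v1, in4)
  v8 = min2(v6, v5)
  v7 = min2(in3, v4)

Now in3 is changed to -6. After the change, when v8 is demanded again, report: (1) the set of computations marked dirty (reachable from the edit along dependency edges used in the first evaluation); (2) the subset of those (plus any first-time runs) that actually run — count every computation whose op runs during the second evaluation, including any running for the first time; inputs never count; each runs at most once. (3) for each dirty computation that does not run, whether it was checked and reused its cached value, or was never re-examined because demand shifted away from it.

Initial pass — values computed on the first demand:
  v1 = min2(-1, 5) = -1
  v2 = max2(-1, 5) = 5
  v3 = if0(v2=5 -> else branch in4) = 5
  v4 = if0(in3=0 -> then branch v2) = 5
  v5 = if0(v3=5 -> else branch v4) = 5
  v6 = max2(5, 5) = 5
  v8 = min2(5, 5) = 5

Second demand — change propagation:
  v4: re-runs because in3 0->-6; new result 5 (unchanged).
  v5: re-examined; everything it read last time is the same (v3 unchanged, v4 unchanged) — cache 5 kept, no run.
  v6: re-examined; everything it read last time is the same (v3 unchanged, v4 unchanged) — cache 5 kept, no run.
  v8: re-examined; everything it read last time is the same (v6 unchanged, v5 unchanged) — cache 5 kept, no run.

The important point: v4 recomputes to an identical value, and the output ends up unchanged.

Dirty set: v4, v5, v6, v8.
Run set: v4 (1 run).
Re-examined without running (cache reused): v5, v6, v8.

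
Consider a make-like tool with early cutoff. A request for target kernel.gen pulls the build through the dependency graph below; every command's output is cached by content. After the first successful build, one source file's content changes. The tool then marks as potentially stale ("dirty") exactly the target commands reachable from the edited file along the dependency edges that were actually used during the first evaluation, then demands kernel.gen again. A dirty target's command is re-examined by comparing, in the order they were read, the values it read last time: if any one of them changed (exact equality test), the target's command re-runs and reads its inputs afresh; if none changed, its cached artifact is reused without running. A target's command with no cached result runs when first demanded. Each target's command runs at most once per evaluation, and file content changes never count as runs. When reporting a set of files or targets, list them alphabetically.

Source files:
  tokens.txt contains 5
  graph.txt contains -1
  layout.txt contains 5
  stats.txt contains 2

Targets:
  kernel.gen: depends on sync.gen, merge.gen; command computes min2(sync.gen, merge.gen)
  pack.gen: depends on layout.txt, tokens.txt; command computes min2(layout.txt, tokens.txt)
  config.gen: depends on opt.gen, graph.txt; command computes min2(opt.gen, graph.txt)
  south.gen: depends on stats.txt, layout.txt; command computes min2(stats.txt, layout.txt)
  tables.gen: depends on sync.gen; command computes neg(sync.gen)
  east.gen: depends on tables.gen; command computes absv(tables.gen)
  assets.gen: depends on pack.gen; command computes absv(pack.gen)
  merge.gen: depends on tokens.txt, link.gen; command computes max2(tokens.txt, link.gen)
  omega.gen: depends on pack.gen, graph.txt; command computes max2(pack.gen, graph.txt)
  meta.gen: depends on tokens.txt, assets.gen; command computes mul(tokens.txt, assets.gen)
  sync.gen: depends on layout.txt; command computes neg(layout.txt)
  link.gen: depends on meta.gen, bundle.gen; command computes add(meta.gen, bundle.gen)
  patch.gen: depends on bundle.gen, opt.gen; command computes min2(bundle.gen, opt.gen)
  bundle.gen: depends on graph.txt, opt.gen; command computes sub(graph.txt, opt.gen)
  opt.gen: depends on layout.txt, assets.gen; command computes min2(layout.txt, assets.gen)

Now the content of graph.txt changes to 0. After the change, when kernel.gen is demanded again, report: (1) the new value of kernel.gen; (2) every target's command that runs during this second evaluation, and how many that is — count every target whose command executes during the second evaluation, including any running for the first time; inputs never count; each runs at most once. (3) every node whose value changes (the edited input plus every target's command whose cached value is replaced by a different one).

First demand of the output computes:
  pack.gen = min2(5, 5) = 5
  assets.gen = absv(5) = 5
  meta.gen = mul(5, 5) = 25
  opt.gen = min2(5, 5) = 5
  bundle.gen = sub(-1, 5) = -6
  link.gen = add(25, -6) = 19
  merge.gen = max2(5, 19) = 19
  sync.gen = neg(5) = -5
  kernel.gen = min2(-5, 19) = -5

After the edit, cleaning proceeds:
  bundle.gen: a read changed (graph.txt -1->0) — executes, giving -5.
  link.gen: a read changed (bundle.gen -6->-5) — executes, giving 20.
  merge.gen: a read changed (link.gen 19->20) — executes, giving 20.
  kernel.gen: a read changed (merge.gen 19->20) — executes, giving -5 — identical to its old value.

Demanding kernel.gen again yields -5.
4 target commands run: bundle.gen, kernel.gen, link.gen, merge.gen.
The nodes whose values change: bundle.gen, graph.txt, link.gen, merge.gen.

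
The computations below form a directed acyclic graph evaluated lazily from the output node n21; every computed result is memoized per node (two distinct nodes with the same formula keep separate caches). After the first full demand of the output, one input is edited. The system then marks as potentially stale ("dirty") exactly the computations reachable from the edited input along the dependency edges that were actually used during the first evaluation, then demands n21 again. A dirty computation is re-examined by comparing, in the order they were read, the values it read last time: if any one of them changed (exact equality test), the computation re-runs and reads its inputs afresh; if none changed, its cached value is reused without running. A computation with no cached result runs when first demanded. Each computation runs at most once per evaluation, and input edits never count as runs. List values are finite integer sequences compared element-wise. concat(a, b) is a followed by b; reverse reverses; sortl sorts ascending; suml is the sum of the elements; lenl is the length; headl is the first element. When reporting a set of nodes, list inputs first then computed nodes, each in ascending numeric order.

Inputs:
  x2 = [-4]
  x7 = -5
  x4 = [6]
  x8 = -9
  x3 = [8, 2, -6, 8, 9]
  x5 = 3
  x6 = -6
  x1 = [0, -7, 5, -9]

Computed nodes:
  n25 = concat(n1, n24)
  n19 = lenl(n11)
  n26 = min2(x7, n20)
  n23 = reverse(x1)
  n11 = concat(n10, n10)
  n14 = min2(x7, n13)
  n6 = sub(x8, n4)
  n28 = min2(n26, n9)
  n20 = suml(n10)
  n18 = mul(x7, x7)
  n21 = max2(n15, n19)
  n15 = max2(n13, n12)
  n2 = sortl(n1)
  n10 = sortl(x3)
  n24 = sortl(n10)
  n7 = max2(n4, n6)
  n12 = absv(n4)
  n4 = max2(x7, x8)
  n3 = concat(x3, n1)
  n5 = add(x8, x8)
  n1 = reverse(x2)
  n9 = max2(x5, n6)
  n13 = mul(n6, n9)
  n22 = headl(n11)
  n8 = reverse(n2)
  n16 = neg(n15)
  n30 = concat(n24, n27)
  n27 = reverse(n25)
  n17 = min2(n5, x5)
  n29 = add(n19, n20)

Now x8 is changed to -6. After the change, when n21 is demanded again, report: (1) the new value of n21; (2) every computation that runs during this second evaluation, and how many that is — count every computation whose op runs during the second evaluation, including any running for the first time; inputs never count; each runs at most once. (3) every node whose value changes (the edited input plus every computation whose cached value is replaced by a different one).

Demanding n21 again yields 10.
5 computations run: n4, n6, n9, n13, n15.
The nodes whose values change: x8, n6, n13.
Note where the cutoff bites: n12 is checked, finds nothing changed, and keeps its cache.

First demand of the output computes:
  n4 = max2(-5, -9) = -5
  n6 = sub(-9, -5) = -4
  n9 = max2(3, -4) = 3
  n10 = sortl([8, 2, -6, 8, 9]) = [-6, 2, 8, 8, 9]
  n11 = concat([-6, 2, 8, 8, 9], [-6, 2, 8, 8, 9]) = [-6, 2, 8, 8, 9, -6, 2, 8, 8, 9]
  n12 = absv(-5) = 5
  n13 = mul(-4, 3) = -12
  n15 = max2(-12, 5) = 5
  n19 = lenl([-6, 2, 8, 8, 9, -6, 2, 8, 8, 9]) = 10
  n21 = max2(5, 10) = 10

After the edit, cleaning proceeds:
  n4: a read changed (x8 -9->-6) — executes, giving -5 — identical to its old value.
  n6: a read changed (x8 -9->-6) — executes, giving -1.
  n9: a read changed (n6 -4->-1) — executes, giving 3 — identical to its old value.
  n12: dirty, but its reads are unchanged (n4 unchanged); cached 5 stands.
  n13: a read changed (n6 -4->-1) — executes, giving -3.
  n15: a read changed (n13 -12->-3) — executes, giving 5 — identical to its old value.
  n21: dirty, but its reads are unchanged (n15 unchanged, n19 unchanged); cached 10 stands.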